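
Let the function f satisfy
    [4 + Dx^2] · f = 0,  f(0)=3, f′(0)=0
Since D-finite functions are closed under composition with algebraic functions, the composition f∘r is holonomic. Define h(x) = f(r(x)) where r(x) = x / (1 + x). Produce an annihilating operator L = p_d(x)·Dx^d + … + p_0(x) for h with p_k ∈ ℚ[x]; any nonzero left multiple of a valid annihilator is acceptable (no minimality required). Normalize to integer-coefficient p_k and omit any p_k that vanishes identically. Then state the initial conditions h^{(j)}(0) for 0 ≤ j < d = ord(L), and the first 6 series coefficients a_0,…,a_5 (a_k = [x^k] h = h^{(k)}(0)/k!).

f: a_k = 3, 0, -6, 0, 2, 0, …
L₀ from L_f via x↦r, Dx↦r'^{-1}Dx.
L = 4 + (2 + 6·x + 6·x^2 + 2·x^3)·Dx + (1 + 4·x + 6·x^2 + 4·x^3 + x^4)·Dx^2  (order 2).
h: a_k = 3, 0, -6, 12, -16, 16, …
ICs: h(0) = 3, h′(0) = 0.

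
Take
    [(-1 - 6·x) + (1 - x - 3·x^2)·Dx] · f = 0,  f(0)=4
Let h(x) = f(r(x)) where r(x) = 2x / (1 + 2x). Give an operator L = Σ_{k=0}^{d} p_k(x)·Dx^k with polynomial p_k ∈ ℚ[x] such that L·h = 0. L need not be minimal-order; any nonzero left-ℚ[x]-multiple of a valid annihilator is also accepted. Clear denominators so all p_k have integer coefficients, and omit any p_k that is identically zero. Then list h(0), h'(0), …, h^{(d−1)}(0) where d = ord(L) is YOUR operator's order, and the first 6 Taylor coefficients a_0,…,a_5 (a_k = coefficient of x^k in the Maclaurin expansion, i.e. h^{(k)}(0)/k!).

f: a_k = 4, 4, 16, 28, 76, 160, …
Change of var in L_f (x↦r) gives L₀.
L = (2 + 28·x) + (-1 - 4·x + 8·x^2 + 24·x^3)·Dx  (order 1).
h: a_k = 4, 8, 48, 0, 576, -1152, …
ICs: h(0) = 4.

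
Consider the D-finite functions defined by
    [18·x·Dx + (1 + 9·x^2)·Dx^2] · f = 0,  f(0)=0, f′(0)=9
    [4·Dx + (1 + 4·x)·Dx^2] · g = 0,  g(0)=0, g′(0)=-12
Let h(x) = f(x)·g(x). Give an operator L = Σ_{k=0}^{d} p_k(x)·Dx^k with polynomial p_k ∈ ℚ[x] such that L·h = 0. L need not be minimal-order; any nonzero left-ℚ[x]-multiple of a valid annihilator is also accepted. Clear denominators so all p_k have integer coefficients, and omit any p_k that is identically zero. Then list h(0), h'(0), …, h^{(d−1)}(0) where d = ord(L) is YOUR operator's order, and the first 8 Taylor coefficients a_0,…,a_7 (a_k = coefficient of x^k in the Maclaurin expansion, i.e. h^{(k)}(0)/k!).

L = (2448 + 17280·x + 76464·x^2 + 518400·x^3 + 1399680·x^4 + 2426112·x^5 + 1679616·x^7)·Dx + (452 + 10800·x + 98028·x^2 + 491184·x^3 + 1840320·x^4 + 4339008·x^5 + 6531840·x^6 + 1259712·x^7 + 5878656·x^8)·Dx^2 + (136 + 1912·x + 18576·x^2 + 103608·x^3 + 389448·x^4 + 1100304·x^5 + 2239488·x^6 + 3277584·x^7 + 1259712·x^8 + 3359232·x^9)·Dx^3 + (13 + 176·x + 1234·x^2 + 6048·x^3 + 22833·x^4 + 68688·x^5 + 154224·x^6 + 279936·x^7 + 399492·x^8 + 209952·x^9 + 419904·x^10)·Dx^4  (order 4).
h: a_k = 0, 0, -108, 216, -252, 1080, -27756/5, 83736/5, …
ICs: h(0) = 0, h′(0) = 0, h′′(0) = -216, h′′′(0) = 1296.

f: a_k = 0, 9, 0, -27, 0, 729/5, 0, -6561/7, …
g: a_k = 0, -12, 24, -64, 192, -3072/5, 2048, -49152/7, …
f·g: L₀ = L_f ⊗_s L_g, ord ≤ 2·2.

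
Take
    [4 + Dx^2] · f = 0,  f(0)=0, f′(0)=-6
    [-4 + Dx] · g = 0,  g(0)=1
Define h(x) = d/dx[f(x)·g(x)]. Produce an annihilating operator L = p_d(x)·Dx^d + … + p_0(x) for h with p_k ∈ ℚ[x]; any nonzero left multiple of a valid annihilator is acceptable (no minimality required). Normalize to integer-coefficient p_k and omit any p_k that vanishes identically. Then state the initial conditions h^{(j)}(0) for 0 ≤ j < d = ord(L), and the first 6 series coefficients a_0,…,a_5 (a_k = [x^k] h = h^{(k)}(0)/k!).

L = 20 - 8·Dx + Dx^2  (order 2).
h: a_k = -6, -48, -132, -192, -164, -352/5, …
ICs: h(0) = -6, h′(0) = -48.

f: a_k = 0, -6, 0, 4, 0, -4/5, …
g: a_k = 1, 4, 8, 32/3, 32/3, 128/15, …
h₀=f·g: eliminate ⇒ L₀, order ≤ 2·1.
h=h₀': d/dx-closure on L₀ ⇒ L.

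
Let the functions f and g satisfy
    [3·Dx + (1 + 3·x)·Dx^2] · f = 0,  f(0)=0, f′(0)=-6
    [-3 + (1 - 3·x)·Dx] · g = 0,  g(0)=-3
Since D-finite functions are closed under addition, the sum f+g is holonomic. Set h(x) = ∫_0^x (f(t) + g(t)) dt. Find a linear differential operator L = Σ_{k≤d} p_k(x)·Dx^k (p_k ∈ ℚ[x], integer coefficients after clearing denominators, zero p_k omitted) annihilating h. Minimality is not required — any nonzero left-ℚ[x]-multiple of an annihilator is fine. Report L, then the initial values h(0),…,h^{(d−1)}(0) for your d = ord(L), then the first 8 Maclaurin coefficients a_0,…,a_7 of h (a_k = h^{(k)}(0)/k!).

f: a_k = 0, -6, 9, -18, 81/2, -486/5, 243, -4374/7, …
g: a_k = -3, -9, -27, -81, -243, -729, -2187, -6561, …
L₀ := lclm(L_f,L_g); ord L₀ ≤ 2+1.
Integrate: L := L₀·Dx.
L = (-30 - 18·x)·Dx^2 + (-4 - 48·x - 36·x^2)·Dx^3 + (1 + x - 9·x^2 - 9·x^3)·Dx^4  (order 4).
h: a_k = 0, -3, -15/2, -6, -99/4, -81/2, -1377/10, -1944/7, …
ICs: h(0) = 0, h′(0) = -3, h′′(0) = -15, h′′′(0) = -36.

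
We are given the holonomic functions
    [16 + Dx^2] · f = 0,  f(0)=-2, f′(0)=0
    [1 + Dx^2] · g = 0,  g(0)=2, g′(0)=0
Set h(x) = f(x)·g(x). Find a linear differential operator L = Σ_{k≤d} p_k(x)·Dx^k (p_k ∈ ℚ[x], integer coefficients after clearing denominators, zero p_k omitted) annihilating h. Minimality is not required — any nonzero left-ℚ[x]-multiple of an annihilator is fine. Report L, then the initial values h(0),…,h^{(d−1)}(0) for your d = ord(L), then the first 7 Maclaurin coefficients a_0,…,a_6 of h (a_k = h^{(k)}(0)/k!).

f: a_k = -2, 0, 16, 0, -64/3, 0, 512/45, …
g: a_k = 2, 0, -1, 0, 1/12, 0, -1/360, …
f·g: L₀ = L_f ⊗_s L_g, ord ≤ 2·2.
L = 225 + 34·Dx^2 + Dx^4  (order 4).
h: a_k = -4, 0, 34, 0, -353/6, 0, 8177/180, …
ICs: h(0) = -4, h′(0) = 0, h′′(0) = 68, h′′′(0) = 0.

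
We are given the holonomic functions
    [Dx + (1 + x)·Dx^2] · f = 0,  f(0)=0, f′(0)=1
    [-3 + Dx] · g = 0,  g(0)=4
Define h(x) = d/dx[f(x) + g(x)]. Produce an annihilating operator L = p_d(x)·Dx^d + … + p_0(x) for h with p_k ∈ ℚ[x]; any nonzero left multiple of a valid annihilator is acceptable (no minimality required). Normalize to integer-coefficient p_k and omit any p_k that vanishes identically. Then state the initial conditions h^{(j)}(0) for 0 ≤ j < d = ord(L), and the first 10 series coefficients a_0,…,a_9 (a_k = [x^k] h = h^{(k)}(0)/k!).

L = (-15 - 9·x) + (-7 - 18·x - 9·x^2)·Dx + (4 + 7·x + 3·x^2)·Dx^2  (order 2).
h: a_k = 13, 35, 55, 53, 83/2, 233/10, 263/20, 589/140, 3307/1120, -391/1120, …
ICs: h(0) = 13, h′(0) = 35.

f: a_k = 0, 1, -1/2, 1/3, -1/4, 1/5, -1/6, 1/7, -1/8, 1/9, …
g: a_k = 4, 12, 18, 18, 27/2, 81/10, 81/20, 243/140, 729/1120, 243/1120, …
f+g: L₀ = lclm(L_f,L_g), ord ≤ 2+1.
h₀' ⇒ L via d/dx closure of L₀.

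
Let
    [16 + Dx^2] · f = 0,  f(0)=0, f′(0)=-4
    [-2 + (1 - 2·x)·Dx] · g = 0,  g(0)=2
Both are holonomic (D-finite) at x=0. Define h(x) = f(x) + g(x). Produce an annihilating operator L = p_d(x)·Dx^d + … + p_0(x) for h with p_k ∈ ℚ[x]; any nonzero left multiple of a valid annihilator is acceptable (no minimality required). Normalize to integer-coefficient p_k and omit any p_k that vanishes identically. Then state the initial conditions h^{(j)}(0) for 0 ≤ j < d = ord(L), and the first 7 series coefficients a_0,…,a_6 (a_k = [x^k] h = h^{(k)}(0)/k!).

f: a_k = 0, -4, 0, 32/3, 0, -128/15, 0, …
g: a_k = 2, 4, 8, 16, 32, 64, 128, …
f+g: L₀ = lclm(L_f,L_g), ord ≤ 2+1.
L = (-160 + 256·x - 256·x^2) + (48 - 224·x + 384·x^2 - 256·x^3)·Dx + (-10 + 16·x - 16·x^2)·Dx^2 + (3 - 14·x + 24·x^2 - 16·x^3)·Dx^3  (order 3).
h: a_k = 2, 0, 8, 80/3, 32, 832/15, 128, …
ICs: h(0) = 2, h′(0) = 0, h′′(0) = 16.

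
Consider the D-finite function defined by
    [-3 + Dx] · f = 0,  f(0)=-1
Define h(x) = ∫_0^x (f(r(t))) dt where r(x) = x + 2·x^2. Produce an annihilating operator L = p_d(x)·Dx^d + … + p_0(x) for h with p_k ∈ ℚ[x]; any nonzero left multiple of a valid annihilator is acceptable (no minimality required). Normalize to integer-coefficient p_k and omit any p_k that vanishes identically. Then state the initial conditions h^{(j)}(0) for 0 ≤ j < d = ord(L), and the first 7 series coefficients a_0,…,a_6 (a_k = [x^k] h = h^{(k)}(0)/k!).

f: a_k = -1, -3, -9/2, -9/2, -27/8, -81/40, -81/80, …
Substitute x→r, Dx→(1/r')Dx; clear ⇒ L₀.
h=∫h₀ ⇒ L = L₀·Dx.
L = (-3 - 12·x)·Dx + Dx^2  (order 2).
h: a_k = 0, -1, -3/2, -7/2, -45/8, -387/40, -1107/80, …
ICs: h(0) = 0, h′(0) = -1.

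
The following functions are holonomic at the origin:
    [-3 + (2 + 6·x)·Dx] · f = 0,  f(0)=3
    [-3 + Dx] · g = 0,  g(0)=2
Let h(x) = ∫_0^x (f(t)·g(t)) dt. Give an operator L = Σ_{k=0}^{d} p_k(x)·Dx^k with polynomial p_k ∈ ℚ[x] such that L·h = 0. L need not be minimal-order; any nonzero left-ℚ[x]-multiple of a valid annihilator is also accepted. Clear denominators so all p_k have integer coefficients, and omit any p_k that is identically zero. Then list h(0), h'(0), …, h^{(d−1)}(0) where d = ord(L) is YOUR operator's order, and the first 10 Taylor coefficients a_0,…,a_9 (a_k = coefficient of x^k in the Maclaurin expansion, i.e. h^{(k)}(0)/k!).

f: a_k = 3, 9/2, -27/8, 81/16, -1215/128, 5103/256, -45927/1024, 216513/2048, -8444007/32768, 42220035/65536, …
g: a_k = 2, 6, 9, 9, 27/4, 81/20, 81/40, 243/280, 729/2240, 243/2240, …
h₀=f·g: eliminate ⇒ L₀, order ≤ 1·1.
h=∫₀ˣh₀: take L = L₀·Dx.
L = (-9 - 18·x)·Dx + (2 + 6·x)·Dx^2  (order 2).
h: a_k = 0, 6, 27/2, 63/4, 459/32, 2673/320, 8667/1280, -21627/17920, 2456001/286720, -9610893/573440, …
ICs: h(0) = 0, h′(0) = 6.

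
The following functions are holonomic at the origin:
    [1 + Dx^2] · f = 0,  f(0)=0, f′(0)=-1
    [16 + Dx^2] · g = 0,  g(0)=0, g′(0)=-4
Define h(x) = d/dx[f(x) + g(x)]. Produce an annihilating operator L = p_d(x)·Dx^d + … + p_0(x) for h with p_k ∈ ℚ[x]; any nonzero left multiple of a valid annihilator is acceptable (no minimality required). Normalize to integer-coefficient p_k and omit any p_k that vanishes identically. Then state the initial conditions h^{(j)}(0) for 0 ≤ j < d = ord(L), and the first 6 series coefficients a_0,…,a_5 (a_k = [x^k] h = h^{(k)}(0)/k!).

L = 16 + 17·Dx^2 + Dx^4  (order 4).
h: a_k = -5, 0, 65/2, 0, -1025/24, 0, …
ICs: h(0) = -5, h′(0) = 0, h′′(0) = 65, h′′′(0) = 0.

f: a_k = 0, -1, 0, 1/6, 0, -1/120, …
g: a_k = 0, -4, 0, 32/3, 0, -128/15, …
f+g: L₀ = lclm(L_f,L_g), ord ≤ 2+2.
h₀' ⇒ L via d/dx closure of L₀.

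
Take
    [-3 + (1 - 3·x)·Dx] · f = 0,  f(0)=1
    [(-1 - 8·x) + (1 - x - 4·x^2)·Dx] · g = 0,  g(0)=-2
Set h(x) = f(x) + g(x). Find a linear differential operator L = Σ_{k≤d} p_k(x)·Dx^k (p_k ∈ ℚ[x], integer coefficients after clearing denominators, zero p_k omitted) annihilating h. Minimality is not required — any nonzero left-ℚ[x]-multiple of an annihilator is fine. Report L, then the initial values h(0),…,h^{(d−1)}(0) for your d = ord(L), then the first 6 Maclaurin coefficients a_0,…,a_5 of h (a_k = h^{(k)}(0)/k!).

f: a_k = 1, 3, 9, 27, 81, 243, …
g: a_k = -2, -2, -10, -18, -58, -130, …
Sum ⇒ L₀ = lclm(L_f,L_g) in ℚ(x)⟨Dx⟩.
L = (6 - 72·x + 144·x^2 - 144·x^3) + (4 - 84·x^2 + 252·x^3 - 288·x^4)·Dx + (-1 + 8·x - 21·x^2 + 8·x^3 + 54·x^4 - 72·x^5)·Dx^2  (order 2).
h: a_k = -1, 1, -1, 9, 23, 113, …
ICs: h(0) = -1, h′(0) = 1.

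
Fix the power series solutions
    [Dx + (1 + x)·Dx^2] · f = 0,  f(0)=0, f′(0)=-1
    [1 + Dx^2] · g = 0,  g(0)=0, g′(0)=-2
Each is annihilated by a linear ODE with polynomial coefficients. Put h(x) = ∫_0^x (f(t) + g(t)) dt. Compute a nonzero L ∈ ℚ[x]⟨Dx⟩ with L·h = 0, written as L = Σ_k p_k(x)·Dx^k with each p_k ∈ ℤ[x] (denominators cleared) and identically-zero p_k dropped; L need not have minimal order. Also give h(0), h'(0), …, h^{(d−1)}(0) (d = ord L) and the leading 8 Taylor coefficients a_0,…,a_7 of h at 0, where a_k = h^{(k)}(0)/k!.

f: a_k = 0, -1, 1/2, -1/3, 1/4, -1/5, 1/6, -1/7, …
g: a_k = 0, -2, 0, 1/3, 0, -1/60, 0, 1/2520, …
L₀ := lclm(L_f,L_g); ord L₀ ≤ 2+2.
Integrate: L := L₀·Dx.
L = (7 + 2·x + x^2)·Dx^2 + (3 + 5·x + 3·x^2 + x^3)·Dx^3 + (7 + 2·x + x^2)·Dx^4 + (3 + 5·x + 3·x^2 + x^3)·Dx^5  (order 5).
h: a_k = 0, 0, -3/2, 1/6, 0, 1/20, -13/360, 1/42, …
ICs: h(0) = 0, h′(0) = 0, h′′(0) = -3, h′′′(0) = 1, h′′′′(0) = 0.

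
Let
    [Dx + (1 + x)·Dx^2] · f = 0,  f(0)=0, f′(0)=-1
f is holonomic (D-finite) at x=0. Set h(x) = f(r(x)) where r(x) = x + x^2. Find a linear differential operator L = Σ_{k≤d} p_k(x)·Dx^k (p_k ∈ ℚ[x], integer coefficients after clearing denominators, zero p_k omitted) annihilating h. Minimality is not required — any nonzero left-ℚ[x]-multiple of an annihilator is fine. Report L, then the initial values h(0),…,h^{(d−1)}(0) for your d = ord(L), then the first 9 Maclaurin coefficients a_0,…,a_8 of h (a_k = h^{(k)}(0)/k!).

L = (-1 + 2·x + 2·x^2)·Dx + (1 + 3·x + 3·x^2 + 2·x^3)·Dx^2  (order 2).
h: a_k = 0, -1, -1/2, 2/3, -1/4, -1/5, 1/3, -1/7, -1/8, …
ICs: h(0) = 0, h′(0) = -1.

f: a_k = 0, -1, 1/2, -1/3, 1/4, -1/5, 1/6, -1/7, 1/8, …
h₀=f(r): pull back L_f along r ⇒ L₀.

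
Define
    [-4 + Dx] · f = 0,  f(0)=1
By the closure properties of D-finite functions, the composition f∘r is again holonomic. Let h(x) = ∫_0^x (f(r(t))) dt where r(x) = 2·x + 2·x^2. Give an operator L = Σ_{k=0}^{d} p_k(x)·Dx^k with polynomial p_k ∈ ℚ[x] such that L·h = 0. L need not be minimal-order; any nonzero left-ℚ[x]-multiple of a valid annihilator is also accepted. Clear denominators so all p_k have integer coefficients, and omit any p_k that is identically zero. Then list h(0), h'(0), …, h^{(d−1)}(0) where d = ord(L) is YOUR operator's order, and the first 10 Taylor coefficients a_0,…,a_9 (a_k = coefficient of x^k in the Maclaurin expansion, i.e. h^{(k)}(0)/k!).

f: a_k = 1, 4, 8, 32/3, 32/3, 128/15, 256/45, 1024/315, 512/315, 2048/2835, …
f∘r: x↦r, Dx↦Dx/r' in L_f ⇒ L₀.
h=∫h₀ ⇒ L = L₀·Dx.
L = (-8 - 16·x)·Dx + Dx^2  (order 2).
h: a_k = 0, 1, 4, 40/3, 112/3, 1376/15, 9088/45, 127744/315, 47360/63, 3682816/2835, …
ICs: h(0) = 0, h′(0) = 1.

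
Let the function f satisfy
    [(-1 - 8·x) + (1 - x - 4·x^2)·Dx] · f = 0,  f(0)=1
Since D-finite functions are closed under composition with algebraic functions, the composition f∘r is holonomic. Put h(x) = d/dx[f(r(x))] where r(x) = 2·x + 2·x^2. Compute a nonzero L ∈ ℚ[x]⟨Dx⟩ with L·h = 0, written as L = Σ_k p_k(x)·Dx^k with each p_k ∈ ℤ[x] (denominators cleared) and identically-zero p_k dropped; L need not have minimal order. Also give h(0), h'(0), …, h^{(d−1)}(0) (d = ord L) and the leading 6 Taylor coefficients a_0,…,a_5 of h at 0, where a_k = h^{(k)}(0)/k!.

L = (22 + 204·x + 1260·x^2 + 4672·x^3 + 8736·x^4 + 7680·x^5 + 2560·x^6) + (-1 - 16·x + 6·x^2 + 420·x^3 + 1520·x^4 + 2400·x^5 + 1792·x^6 + 512·x^7)·Dx  (order 1).
h: a_k = 2, 44, 336, 2800, 20760, 149040, …
ICs: h(0) = 2.

f: a_k = 1, 1, 5, 9, 29, 65, …
L₀ from L_f via x↦r, Dx↦r'^{-1}Dx.
Differentiate: ansatz ord ≤ ord L₀ ⇒ L.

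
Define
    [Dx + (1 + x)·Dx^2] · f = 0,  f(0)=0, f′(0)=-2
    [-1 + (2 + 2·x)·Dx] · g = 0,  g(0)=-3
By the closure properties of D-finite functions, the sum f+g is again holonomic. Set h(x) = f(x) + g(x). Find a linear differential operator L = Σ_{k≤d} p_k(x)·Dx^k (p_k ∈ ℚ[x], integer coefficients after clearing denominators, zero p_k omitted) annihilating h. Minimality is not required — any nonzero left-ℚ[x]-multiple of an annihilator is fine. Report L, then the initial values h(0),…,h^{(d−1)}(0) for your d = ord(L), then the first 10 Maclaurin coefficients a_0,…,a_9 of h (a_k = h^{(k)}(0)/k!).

L = Dx + (5 + 5·x)·Dx^2 + (2 + 4·x + 2·x^2)·Dx^3  (order 3).
h: a_k = -3, -7/2, 11/8, -41/48, 79/128, -617/1280, 1213/3072, -4789/14336, 9479/32768, -150377/589824, …
ICs: h(0) = -3, h′(0) = -7/2, h′′(0) = 11/4.

f: a_k = 0, -2, 1, -2/3, 1/2, -2/5, 1/3, -2/7, 1/4, -2/9, …
g: a_k = -3, -3/2, 3/8, -3/16, 15/128, -21/256, 63/1024, -99/2048, 1287/32768, -2145/65536, …
f+g: L₀ = lclm(L_f,L_g), ord ≤ 2+1.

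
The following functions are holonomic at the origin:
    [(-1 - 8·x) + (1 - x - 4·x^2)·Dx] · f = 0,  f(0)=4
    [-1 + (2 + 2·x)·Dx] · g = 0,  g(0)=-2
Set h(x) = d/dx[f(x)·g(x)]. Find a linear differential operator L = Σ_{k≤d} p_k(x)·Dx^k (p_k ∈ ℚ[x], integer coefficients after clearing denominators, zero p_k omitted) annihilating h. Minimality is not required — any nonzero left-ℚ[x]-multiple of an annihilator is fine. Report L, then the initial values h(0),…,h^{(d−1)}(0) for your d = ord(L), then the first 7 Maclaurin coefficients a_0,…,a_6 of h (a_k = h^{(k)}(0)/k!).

L = (43 + 210·x + 603·x^2 + 680·x^3 + 240·x^4) + (-6 - 34·x + 6·x^2 + 194·x^3 + 256·x^4 + 96·x^5)·Dx  (order 1).
h: a_k = -12, -86, -549/2, -4211/4, -100705/32, -645885/64, -7525945/256, …
ICs: h(0) = -12.

f: a_k = 4, 4, 20, 36, 116, 260, 724, …
g: a_k = -2, -1, 1/4, -1/8, 5/64, -7/128, 21/512, …
Product ⇒ symmetric product L₀, ord ≤ 1.
h₀' ⇒ L via d/dx closure of L₀.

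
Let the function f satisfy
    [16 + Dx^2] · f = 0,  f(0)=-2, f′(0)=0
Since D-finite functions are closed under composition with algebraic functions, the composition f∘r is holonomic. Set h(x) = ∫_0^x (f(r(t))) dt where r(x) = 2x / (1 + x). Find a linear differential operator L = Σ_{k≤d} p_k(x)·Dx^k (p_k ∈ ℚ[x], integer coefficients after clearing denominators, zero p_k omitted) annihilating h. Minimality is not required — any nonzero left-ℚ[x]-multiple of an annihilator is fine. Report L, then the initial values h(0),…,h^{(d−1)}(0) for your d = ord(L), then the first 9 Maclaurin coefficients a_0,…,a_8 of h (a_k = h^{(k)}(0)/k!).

L = 64·Dx + (2 + 6·x + 6·x^2 + 2·x^3)·Dx^2 + (1 + 4·x + 6·x^2 + 4·x^3 + x^4)·Dx^3  (order 3).
h: a_k = 0, -2, 0, 64/3, -32, -448/15, 1664/9, -106432/315, 1296/5, …
ICs: h(0) = 0, h′(0) = -2, h′′(0) = 0.

f: a_k = -2, 0, 16, 0, -64/3, 0, 512/45, 0, -1024/315, …
Change of var in L_f (x↦r) gives L₀.
∫: right-multiply L₀ by Dx.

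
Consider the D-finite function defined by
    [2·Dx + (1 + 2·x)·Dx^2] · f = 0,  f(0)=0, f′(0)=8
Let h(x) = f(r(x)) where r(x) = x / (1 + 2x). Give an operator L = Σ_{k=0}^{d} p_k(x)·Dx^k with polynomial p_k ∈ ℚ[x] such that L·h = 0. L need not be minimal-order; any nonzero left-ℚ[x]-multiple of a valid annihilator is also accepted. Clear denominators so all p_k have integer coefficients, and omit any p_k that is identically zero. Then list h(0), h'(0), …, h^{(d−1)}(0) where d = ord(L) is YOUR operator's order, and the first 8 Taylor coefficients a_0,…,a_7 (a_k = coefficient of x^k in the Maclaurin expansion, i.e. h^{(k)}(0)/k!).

f: a_k = 0, 8, -8, 32/3, -16, 128/5, -128/3, 512/7, …
Substitute x→r, Dx→(1/r')Dx; clear ⇒ L₀.
L = (6 + 16·x)·Dx + (1 + 6·x + 8·x^2)·Dx^2  (order 2).
h: a_k = 0, 8, -24, 224/3, -240, 3968/5, -2688, 65024/7, …
ICs: h(0) = 0, h′(0) = 8.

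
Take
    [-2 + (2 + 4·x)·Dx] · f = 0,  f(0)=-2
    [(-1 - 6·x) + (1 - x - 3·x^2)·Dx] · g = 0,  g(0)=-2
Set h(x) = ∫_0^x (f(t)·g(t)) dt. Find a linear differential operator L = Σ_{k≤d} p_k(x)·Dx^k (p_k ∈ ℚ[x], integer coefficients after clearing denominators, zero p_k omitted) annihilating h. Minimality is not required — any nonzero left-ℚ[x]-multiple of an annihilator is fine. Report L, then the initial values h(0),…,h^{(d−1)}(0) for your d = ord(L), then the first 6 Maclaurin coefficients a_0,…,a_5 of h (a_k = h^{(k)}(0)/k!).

f: a_k = -2, -2, 1, -1, 5/4, -7/4, …
g: a_k = -2, -2, -8, -14, -38, -80, …
L₀ := L_f ⊗_s L_g (sym. prod.), ord ≤ 1.
Integrate: L := L₀·Dx.
L = (2 + 7·x + 9·x^2)·Dx + (-1 - x + 5·x^2 + 6·x^3)·Dx^2  (order 2).
h: a_k = 0, 4, 4, 6, 11, 191/10, …
ICs: h(0) = 0, h′(0) = 4.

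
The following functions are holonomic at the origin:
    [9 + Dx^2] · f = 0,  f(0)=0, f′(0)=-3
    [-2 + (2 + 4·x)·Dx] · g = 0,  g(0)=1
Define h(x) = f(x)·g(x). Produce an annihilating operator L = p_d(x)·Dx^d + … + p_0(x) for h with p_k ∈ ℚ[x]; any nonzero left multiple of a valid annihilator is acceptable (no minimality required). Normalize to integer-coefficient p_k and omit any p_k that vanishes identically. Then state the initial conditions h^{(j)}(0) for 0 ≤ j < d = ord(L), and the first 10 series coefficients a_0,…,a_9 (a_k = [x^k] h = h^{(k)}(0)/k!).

L = (12 + 36·x + 36·x^2) + (-2 - 4·x)·Dx + (1 + 4·x + 4·x^2)·Dx^2  (order 2).
h: a_k = 0, -3, -3, 6, 3, -12/5, -12/5, 18/7, -99/35, 36/7, …
ICs: h(0) = 0, h′(0) = -3.

f: a_k = 0, -3, 0, 9/2, 0, -81/40, 0, 243/560, 0, -243/4480, …
g: a_k = 1, 1, -1/2, 1/2, -5/8, 7/8, -21/16, 33/16, -429/128, 715/128, …
L₀ := L_f ⊗_s L_g (sym. prod.), ord ≤ 2.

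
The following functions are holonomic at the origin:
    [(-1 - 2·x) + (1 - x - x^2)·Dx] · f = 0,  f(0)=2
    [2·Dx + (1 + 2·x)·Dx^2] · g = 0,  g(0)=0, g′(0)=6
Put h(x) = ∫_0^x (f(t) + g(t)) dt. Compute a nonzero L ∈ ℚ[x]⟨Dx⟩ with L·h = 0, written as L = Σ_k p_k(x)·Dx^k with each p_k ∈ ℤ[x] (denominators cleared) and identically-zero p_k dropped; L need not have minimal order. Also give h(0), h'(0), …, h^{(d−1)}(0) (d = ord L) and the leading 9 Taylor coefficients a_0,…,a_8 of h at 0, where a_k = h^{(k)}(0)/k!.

L = (34 + 92·x + 116·x^2 + 48·x^3 + 24·x^4)·Dx^2 + (5 + 60·x + 170·x^2 + 180·x^3 + 100·x^4 + 40·x^5)·Dx^3 + (-3 - 11·x - 5·x^2 + 20·x^3 + 30·x^4 + 24·x^5 + 8·x^6)·Dx^4  (order 4).
h: a_k = 0, 2, 4, -2/3, 7/2, -2/5, 88/15, -6/7, 339/28, …
ICs: h(0) = 0, h′(0) = 2, h′′(0) = 8, h′′′(0) = -4.

f: a_k = 2, 2, 4, 6, 10, 16, 26, 42, 68, …
g: a_k = 0, 6, -6, 8, -12, 96/5, -32, 384/7, -96, …
f+g: L₀ = lclm(L_f,L_g), ord ≤ 1+2.
h=∫₀ˣh₀: take L = L₀·Dx.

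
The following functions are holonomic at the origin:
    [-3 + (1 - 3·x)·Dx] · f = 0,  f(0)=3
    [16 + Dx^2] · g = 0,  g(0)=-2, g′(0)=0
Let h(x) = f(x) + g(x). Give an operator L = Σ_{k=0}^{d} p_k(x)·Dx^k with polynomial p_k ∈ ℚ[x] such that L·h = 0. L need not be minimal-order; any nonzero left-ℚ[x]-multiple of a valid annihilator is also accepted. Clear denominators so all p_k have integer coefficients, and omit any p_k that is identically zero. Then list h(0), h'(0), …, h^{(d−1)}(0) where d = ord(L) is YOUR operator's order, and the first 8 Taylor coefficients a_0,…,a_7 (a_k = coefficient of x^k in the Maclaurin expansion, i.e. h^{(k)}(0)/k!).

L = (1680 - 2304·x + 3456·x^2) + (-272 + 1584·x - 3456·x^2 + 3456·x^3)·Dx + (105 - 144·x + 216·x^2)·Dx^2 + (-17 + 99·x - 216·x^2 + 216·x^3)·Dx^3  (order 3).
h: a_k = 1, 9, 43, 81, 665/3, 729, 98927/45, 6561, …
ICs: h(0) = 1, h′(0) = 9, h′′(0) = 86.

f: a_k = 3, 9, 27, 81, 243, 729, 2187, 6561, …
g: a_k = -2, 0, 16, 0, -64/3, 0, 512/45, 0, …
h₀=f+g: left-lcm gives L₀, ord ≤ 3.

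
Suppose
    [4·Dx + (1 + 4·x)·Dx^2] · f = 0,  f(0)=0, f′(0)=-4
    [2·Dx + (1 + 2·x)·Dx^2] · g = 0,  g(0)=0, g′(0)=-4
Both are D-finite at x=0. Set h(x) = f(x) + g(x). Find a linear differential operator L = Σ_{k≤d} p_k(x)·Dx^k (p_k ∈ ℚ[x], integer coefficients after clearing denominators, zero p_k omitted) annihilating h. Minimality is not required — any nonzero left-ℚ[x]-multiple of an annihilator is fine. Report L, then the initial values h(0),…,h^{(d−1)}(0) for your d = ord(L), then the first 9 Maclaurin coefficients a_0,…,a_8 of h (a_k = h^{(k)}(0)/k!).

L = 16·Dx + (12 + 32·x)·Dx^2 + (1 + 6·x + 8·x^2)·Dx^3  (order 3).
h: a_k = 0, -8, 12, -80/3, 72, -1088/5, 704, -16640/7, 8256, …
ICs: h(0) = 0, h′(0) = -8, h′′(0) = 24.

f: a_k = 0, -4, 8, -64/3, 64, -1024/5, 2048/3, -16384/7, 8192, …
g: a_k = 0, -4, 4, -16/3, 8, -64/5, 64/3, -256/7, 64, …
Weyl lclm of L_f,L_g ⇒ L₀ (ord ≤ 4).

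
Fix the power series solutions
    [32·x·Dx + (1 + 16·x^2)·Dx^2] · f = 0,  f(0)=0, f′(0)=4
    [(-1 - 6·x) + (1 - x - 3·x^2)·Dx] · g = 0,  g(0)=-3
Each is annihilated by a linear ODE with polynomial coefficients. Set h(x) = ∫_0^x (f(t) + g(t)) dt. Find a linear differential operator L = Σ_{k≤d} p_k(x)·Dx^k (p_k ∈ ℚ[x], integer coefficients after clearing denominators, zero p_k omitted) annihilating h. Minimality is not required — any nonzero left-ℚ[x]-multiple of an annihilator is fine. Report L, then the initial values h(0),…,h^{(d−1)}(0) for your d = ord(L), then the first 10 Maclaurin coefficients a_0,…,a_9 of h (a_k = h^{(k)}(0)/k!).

L = (128 - 512·x - 10560·x^2 - 25344·x^3 - 95904·x^4 - 41472·x^6)·Dx^2 + (-37 - 208·x + 206·x^2 - 1476·x^3 - 24336·x^4 - 66528·x^5 - 6912·x^6 - 41472·x^7)·Dx^3 + (4 + 21·x + 198·x^2 + 90·x^3 + 1775·x^4 - 4080·x^5 - 6336·x^6 - 2304·x^7 - 6912·x^8)·Dx^4  (order 4).
h: a_k = 0, -3, 1/2, -4, -127/12, -57/5, 212/15, -291/7, -20941/56, -508/3, …
ICs: h(0) = 0, h′(0) = -3, h′′(0) = 1, h′′′(0) = -24.

f: a_k = 0, 4, 0, -64/3, 0, 1024/5, 0, -16384/7, 0, 262144/9, …
g: a_k = -3, -3, -12, -21, -57, -120, -291, -651, -1524, -3477, …
L₀ := lclm(L_f,L_g); ord L₀ ≤ 2+1.
∫: right-multiply L₀ by Dx.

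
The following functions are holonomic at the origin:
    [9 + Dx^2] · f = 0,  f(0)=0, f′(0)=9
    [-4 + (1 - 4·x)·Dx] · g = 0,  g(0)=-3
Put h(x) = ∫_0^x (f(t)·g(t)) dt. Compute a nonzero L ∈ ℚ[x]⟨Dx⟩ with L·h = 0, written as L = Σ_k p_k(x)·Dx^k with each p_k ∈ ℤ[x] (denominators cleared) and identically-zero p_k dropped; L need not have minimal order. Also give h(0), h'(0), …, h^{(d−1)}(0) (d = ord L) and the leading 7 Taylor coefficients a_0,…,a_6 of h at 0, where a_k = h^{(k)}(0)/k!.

L = (-9 + 36·x)·Dx + 8·Dx^2 + (-1 + 4·x)·Dx^3  (order 3).
h: a_k = 0, 0, -27/2, -36, -783/8, -1566/5, -83763/80, …
ICs: h(0) = 0, h′(0) = 0, h′′(0) = -27.

f: a_k = 0, 9, 0, -27/2, 0, 243/40, 0, …
g: a_k = -3, -12, -48, -192, -768, -3072, -12288, …
Product ⇒ symmetric product L₀, ord ≤ 2.
Integrate: L := L₀·Dx.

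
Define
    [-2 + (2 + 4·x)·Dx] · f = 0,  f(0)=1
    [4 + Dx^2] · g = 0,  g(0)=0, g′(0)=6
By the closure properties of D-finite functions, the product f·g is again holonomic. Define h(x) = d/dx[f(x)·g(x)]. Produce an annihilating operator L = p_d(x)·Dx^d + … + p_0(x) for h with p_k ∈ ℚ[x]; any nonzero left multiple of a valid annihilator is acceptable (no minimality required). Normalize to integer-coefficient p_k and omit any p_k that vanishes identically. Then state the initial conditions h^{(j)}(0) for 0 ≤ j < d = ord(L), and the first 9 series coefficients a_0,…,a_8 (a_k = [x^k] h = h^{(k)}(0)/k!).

f: a_k = 1, 1, -1/2, 1/2, -5/8, 7/8, -21/16, 33/16, -429/128, …
g: a_k = 0, 6, 0, -4, 0, 4/5, 0, -8/105, 0, …
h₀=f·g: eliminate ⇒ L₀, order ≤ 1·2.
h₀' ⇒ L via d/dx closure of L₀.
L = (53 + 288·x + 544·x^2 + 512·x^3 + 256·x^4) + (-2 - 36·x - 96·x^2 - 64·x^3)·Dx + (7 + 44·x + 108·x^2 + 128·x^3 + 64·x^4)·Dx^2  (order 2).
h: a_k = 6, 12, -21, -4, -19/4, 243/10, -983/24, 7727/105, -185275/1344, …
ICs: h(0) = 6, h′(0) = 12.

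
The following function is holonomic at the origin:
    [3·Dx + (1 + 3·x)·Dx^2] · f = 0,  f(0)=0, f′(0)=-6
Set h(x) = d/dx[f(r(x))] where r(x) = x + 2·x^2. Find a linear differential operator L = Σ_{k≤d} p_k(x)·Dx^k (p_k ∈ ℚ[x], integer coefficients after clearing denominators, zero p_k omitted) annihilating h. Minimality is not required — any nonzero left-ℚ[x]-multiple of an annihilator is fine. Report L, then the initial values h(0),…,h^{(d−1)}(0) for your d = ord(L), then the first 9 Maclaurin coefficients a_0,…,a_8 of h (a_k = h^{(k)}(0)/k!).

L = (-1 + 12·x + 24·x^2) + (1 + 7·x + 18·x^2 + 24·x^3)·Dx  (order 1).
h: a_k = -6, -6, 54, -126, 54, 594, -2106, 2754, 4374, …
ICs: h(0) = -6.

f: a_k = 0, -6, 9, -18, 81/2, -486/5, 243, -4374/7, 6561/4, …
f∘r: x↦r, Dx↦Dx/r' in L_f ⇒ L₀.
Differentiate: ansatz ord ≤ ord L₀ ⇒ L.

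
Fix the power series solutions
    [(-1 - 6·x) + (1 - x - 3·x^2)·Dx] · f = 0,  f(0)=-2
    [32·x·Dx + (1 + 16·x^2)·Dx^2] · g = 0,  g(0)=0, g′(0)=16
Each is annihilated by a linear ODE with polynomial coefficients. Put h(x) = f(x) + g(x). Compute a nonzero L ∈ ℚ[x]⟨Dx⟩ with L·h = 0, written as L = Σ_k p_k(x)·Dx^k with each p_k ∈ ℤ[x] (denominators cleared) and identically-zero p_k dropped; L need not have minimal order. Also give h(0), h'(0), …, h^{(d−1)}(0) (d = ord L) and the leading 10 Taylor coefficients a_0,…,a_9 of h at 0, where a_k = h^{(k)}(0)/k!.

f: a_k = -2, -2, -8, -14, -38, -80, -194, -434, -1016, -2318, …
g: a_k = 0, 16, 0, -256/3, 0, 4096/5, 0, -65536/7, 0, 1048576/9, …
h₀=f+g: left-lcm gives L₀, ord ≤ 3.
L = (-128 + 512·x + 10560·x^2 + 25344·x^3 + 95904·x^4 + 41472·x^6)·Dx + (37 + 208·x - 206·x^2 + 1476·x^3 + 24336·x^4 + 66528·x^5 + 6912·x^6 + 41472·x^7)·Dx^2 + (-4 - 21·x - 198·x^2 - 90·x^3 - 1775·x^4 + 4080·x^5 + 6336·x^6 + 2304·x^7 + 6912·x^8)·Dx^3  (order 3).
h: a_k = -2, 14, -8, -298/3, -38, 3696/5, -194, -68574/7, -1016, 1027714/9, …
ICs: h(0) = -2, h′(0) = 14, h′′(0) = -16.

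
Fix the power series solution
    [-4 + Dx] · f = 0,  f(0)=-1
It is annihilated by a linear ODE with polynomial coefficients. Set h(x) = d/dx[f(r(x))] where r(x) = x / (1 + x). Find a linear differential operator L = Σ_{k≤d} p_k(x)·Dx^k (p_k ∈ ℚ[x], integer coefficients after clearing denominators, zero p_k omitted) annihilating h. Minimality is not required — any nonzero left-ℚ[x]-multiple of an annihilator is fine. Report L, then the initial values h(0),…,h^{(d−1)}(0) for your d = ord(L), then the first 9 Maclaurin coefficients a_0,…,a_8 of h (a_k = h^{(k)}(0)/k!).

L = (2 - 2·x) + (-1 - 2·x - x^2)·Dx  (order 1).
h: a_k = -4, -8, 4, 16/3, -28/3, 88/15, 68/45, -2528/315, 3316/315, …
ICs: h(0) = -4.

f: a_k = -1, -4, -8, -32/3, -32/3, -128/15, -256/45, -1024/315, -512/315, …
h₀=f(r): pull back L_f along r ⇒ L₀.
h₀' ⇒ L via d/dx closure of L₀.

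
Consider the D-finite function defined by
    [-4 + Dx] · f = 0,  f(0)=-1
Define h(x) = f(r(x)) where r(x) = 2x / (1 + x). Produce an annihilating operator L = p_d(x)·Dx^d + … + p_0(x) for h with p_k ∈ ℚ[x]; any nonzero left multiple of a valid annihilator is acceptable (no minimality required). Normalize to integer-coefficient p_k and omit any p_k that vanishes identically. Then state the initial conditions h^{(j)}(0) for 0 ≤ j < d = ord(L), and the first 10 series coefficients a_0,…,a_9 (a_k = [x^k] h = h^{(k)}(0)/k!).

f: a_k = -1, -4, -8, -32/3, -32/3, -128/15, -256/45, -1024/315, -512/315, -2048/2835, …
L₀ from L_f via x↦r, Dx↦r'^{-1}Dx.
L = -8 + (1 + 2·x + x^2)·Dx  (order 1).
h: a_k = -1, -8, -24, -88/3, -8/3, 88/5, -184/45, -3224/315, 376/35, -4504/2835, …
ICs: h(0) = -1.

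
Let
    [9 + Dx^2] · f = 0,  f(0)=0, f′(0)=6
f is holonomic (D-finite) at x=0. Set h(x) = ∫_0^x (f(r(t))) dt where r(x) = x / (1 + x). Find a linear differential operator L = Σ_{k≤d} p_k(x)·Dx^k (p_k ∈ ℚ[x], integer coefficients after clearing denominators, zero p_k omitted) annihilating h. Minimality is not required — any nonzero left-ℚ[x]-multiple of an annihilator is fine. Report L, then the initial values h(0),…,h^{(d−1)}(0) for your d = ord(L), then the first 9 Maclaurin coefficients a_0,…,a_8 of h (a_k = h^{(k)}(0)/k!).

f: a_k = 0, 6, 0, -9, 0, 81/20, 0, -243/280, 0, …
h₀=f(r): pull back L_f along r ⇒ L₀.
∫: right-multiply L₀ by Dx.
L = 9·Dx + (2 + 6·x + 6·x^2 + 2·x^3)·Dx^2 + (1 + 4·x + 6·x^2 + 4·x^3 + x^4)·Dx^3  (order 3).
h: a_k = 0, 0, 3, -2, -3/4, 21/5, -293/40, 255/28, -19353/2240, …
ICs: h(0) = 0, h′(0) = 0, h′′(0) = 6.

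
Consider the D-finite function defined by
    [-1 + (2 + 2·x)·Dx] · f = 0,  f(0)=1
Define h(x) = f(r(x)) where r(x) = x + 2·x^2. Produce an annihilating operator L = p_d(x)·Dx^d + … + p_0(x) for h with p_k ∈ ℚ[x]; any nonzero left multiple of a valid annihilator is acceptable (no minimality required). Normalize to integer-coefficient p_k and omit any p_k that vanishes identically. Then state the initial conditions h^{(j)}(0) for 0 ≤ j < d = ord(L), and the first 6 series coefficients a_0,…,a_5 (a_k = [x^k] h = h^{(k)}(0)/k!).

f: a_k = 1, 1/2, -1/8, 1/16, -5/128, 7/256, …
h₀=f(r): pull back L_f along r ⇒ L₀.
L = (-1 - 4·x) + (2 + 2·x + 4·x^2)·Dx  (order 1).
h: a_k = 1, 1/2, 7/8, -7/16, -21/128, 119/256, …
ICs: h(0) = 1.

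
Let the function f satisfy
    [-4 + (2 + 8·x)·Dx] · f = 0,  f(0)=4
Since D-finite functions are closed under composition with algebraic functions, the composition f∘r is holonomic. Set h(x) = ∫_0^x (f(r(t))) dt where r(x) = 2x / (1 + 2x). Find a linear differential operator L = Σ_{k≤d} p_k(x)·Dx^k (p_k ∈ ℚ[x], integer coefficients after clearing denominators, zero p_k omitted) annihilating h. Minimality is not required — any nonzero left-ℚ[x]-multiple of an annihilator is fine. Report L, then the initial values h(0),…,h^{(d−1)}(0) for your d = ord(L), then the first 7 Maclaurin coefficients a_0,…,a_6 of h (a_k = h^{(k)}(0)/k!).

L = -4·Dx + (1 + 12·x + 20·x^2)·Dx^2  (order 2).
h: a_k = 0, 4, 8, -64/3, 80, -384, 2176, …
ICs: h(0) = 0, h′(0) = 4.

f: a_k = 4, 8, -8, 16, -40, 112, -336, …
Substitute x→r, Dx→(1/r')Dx; clear ⇒ L₀.
Integrate: L := L₀·Dx.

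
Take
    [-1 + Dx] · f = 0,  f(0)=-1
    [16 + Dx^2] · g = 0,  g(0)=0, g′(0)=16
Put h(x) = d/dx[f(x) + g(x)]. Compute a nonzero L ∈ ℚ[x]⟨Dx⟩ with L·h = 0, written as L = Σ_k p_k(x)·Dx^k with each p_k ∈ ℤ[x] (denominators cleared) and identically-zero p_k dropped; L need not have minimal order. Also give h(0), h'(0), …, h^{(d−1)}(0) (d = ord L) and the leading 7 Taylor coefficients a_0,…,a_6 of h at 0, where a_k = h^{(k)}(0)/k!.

L = 16 - 16·Dx + Dx^2 - Dx^3  (order 3).
h: a_k = 15, -1, -257/2, -1/6, 1365/8, -1/120, -65537/720, …
ICs: h(0) = 15, h′(0) = -1, h′′(0) = -257.

f: a_k = -1, -1, -1/2, -1/6, -1/24, -1/120, -1/720, …
g: a_k = 0, 16, 0, -128/3, 0, 512/15, 0, …
L₀ := lclm(L_f,L_g); ord L₀ ≤ 1+2.
Differentiate: ansatz ord ≤ ord L₀ ⇒ L.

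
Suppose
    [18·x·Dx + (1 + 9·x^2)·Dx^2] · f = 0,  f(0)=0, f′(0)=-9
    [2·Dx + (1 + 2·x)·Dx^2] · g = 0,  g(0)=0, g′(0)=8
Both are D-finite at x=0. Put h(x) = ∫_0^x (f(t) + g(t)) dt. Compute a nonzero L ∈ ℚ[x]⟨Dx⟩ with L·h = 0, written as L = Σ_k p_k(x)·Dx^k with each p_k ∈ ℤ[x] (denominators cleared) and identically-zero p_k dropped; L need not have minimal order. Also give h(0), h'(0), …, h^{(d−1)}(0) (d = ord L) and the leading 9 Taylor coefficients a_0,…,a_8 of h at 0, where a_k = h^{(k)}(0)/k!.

L = (-18 - 108·x + 486·x^2 + 324·x^3)·Dx^2 + (-13 - 36·x + 135·x^2 + 972·x^3 + 648·x^4)·Dx^3 + (-1 + 7·x + 18·x^2 + 81·x^3 + 243·x^4 + 162·x^5)·Dx^4  (order 4).
h: a_k = 0, 0, -1/2, -8/3, 113/12, -16/5, -601/30, -128/21, 7073/56, …
ICs: h(0) = 0, h′(0) = 0, h′′(0) = -1, h′′′(0) = -16.

f: a_k = 0, -9, 0, 27, 0, -729/5, 0, 6561/7, 0, …
g: a_k = 0, 8, -8, 32/3, -16, 128/5, -128/3, 512/7, -128, …
Sum ⇒ L₀ = lclm(L_f,L_g) in ℚ(x)⟨Dx⟩.
∫: right-multiply L₀ by Dx.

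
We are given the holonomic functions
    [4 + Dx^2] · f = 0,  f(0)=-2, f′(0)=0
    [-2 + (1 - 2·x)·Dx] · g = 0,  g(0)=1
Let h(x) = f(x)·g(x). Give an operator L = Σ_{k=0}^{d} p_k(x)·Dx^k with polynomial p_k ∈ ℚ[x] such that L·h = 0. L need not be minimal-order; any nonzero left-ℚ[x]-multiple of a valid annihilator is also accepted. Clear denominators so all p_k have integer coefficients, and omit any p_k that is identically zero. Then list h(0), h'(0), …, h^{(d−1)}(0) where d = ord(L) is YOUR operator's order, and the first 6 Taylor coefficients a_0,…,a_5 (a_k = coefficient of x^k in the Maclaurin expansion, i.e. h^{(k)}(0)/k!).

L = (-4 + 8·x) + 4·Dx + (-1 + 2·x)·Dx^2  (order 2).
h: a_k = -2, -4, -4, -8, -52/3, -104/3, …
ICs: h(0) = -2, h′(0) = -4.

f: a_k = -2, 0, 4, 0, -4/3, 0, …
g: a_k = 1, 2, 4, 8, 16, 32, …
f·g: L₀ = L_f ⊗_s L_g, ord ≤ 2·1.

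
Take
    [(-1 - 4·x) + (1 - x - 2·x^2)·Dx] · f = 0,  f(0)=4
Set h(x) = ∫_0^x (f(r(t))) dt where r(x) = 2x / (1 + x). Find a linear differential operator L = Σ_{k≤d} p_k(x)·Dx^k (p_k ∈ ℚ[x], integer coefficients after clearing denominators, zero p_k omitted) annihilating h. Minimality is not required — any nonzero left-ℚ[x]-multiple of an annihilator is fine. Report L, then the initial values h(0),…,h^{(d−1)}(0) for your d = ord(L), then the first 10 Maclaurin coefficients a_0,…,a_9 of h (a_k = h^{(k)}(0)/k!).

f: a_k = 4, 4, 12, 20, 44, 84, 172, 340, 684, 1364, …
h₀=f(r): pull back L_f along r ⇒ L₀.
h=∫h₀ ⇒ L = L₀·Dx.
L = (2 + 18·x)·Dx + (-1 - x + 9·x^2 + 9·x^3)·Dx^2  (order 2).
h: a_k = 0, 4, 4, 40/3, 18, 72, 108, 3240/7, 729, 3240, …
ICs: h(0) = 0, h′(0) = 4.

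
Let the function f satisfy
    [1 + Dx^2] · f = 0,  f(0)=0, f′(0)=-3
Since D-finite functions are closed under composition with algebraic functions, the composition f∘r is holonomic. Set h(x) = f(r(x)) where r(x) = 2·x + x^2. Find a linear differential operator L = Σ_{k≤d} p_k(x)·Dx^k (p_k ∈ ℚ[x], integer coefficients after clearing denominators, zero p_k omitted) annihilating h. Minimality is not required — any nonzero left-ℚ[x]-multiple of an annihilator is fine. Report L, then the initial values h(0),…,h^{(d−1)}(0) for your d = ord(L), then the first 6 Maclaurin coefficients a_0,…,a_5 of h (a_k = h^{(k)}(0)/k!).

L = (4 + 12·x + 12·x^2 + 4·x^3) - Dx + (1 + x)·Dx^2  (order 2).
h: a_k = 0, -6, -3, 4, 6, 11/5, …
ICs: h(0) = 0, h′(0) = -6.

f: a_k = 0, -3, 0, 1/2, 0, -1/40, …
h₀=f(r): pull back L_f along r ⇒ L₀.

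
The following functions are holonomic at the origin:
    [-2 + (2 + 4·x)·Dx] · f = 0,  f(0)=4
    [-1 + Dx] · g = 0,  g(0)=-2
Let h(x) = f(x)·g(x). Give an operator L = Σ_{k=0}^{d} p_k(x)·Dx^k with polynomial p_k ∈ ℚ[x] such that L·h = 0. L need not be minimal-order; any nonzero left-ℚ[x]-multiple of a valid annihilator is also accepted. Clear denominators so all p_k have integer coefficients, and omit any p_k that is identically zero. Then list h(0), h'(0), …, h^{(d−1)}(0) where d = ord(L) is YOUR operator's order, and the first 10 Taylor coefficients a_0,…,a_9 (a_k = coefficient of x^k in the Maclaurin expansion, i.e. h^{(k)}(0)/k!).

L = (-2 - 2·x) + (1 + 2·x)·Dx  (order 1).
h: a_k = -8, -16, -8, -16/3, 4/3, -56/15, 244/45, -2776/315, 4591/315, -69826/2835, …
ICs: h(0) = -8.

f: a_k = 4, 4, -2, 2, -5/2, 7/2, -21/4, 33/4, -429/32, 715/32, …
g: a_k = -2, -2, -1, -1/3, -1/12, -1/60, -1/360, -1/2520, -1/20160, -1/181440, …
Product ⇒ symmetric product L₀, ord ≤ 1.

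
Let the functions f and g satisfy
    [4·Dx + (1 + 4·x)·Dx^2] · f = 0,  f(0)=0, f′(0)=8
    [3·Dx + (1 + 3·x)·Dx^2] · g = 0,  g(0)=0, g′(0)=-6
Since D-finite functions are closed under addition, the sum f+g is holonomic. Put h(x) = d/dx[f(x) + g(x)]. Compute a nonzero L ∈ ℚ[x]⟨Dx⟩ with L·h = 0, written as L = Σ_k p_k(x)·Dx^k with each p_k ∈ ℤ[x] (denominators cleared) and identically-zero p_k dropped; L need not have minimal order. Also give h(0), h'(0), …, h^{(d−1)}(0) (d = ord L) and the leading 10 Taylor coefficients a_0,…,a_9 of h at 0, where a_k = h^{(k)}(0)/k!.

f: a_k = 0, 8, -16, 128/3, -128, 2048/5, -4096/3, 32768/7, -16384, 524288/9, …
g: a_k = 0, -6, 9, -18, 81/2, -486/5, 243, -4374/7, 6561/4, -4374, …
Sum ⇒ L₀ = lclm(L_f,L_g) in ℚ(x)⟨Dx⟩.
h₀' ⇒ L via d/dx closure of L₀.
L = 24 + (14 + 48·x)·Dx + (1 + 7·x + 12·x^2)·Dx^2  (order 2).
h: a_k = 2, -14, 74, -350, 1562, -6734, 28394, -117950, 484922, -1979054, …
ICs: h(0) = 2, h′(0) = -14.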